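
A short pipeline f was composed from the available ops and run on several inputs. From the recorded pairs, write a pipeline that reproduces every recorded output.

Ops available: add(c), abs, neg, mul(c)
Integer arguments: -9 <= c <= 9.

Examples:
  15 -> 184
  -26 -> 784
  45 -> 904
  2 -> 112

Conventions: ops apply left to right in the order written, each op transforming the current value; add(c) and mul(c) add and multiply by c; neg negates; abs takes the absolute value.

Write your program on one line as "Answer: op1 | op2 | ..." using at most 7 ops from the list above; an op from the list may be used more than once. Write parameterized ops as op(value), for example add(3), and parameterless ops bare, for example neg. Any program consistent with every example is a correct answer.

add(-7) | abs | mul(-6) | neg | mul(4) | add(-8)

Check, running the answer program on each example:
  15 -> 8 -> 8 -> -48 -> 48 -> 192 -> 184
  -26 -> -33 -> 33 -> -198 -> 198 -> 792 -> 784
  45 -> 38 -> 38 -> -228 -> 228 -> 912 -> 904
  2 -> -5 -> 5 -> -30 -> 30 -> 120 -> 112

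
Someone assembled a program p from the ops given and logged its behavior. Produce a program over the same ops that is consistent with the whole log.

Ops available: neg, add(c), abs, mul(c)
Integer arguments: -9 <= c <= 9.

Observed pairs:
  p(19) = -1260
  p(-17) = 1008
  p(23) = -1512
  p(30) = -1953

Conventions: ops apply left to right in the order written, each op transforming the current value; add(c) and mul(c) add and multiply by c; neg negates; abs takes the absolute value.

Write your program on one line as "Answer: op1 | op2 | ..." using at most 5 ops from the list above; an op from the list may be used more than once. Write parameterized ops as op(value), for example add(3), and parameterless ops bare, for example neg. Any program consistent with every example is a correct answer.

mul(9) | neg | add(-9) | mul(-7) | neg

Check, running the answer program on each example:
  19 -> 171 -> -171 -> -180 -> 1260 -> -1260
  -17 -> -153 -> 153 -> 144 -> -1008 -> 1008
  23 -> 207 -> -207 -> -216 -> 1512 -> -1512
  30 -> 270 -> -270 -> -279 -> 1953 -> -1953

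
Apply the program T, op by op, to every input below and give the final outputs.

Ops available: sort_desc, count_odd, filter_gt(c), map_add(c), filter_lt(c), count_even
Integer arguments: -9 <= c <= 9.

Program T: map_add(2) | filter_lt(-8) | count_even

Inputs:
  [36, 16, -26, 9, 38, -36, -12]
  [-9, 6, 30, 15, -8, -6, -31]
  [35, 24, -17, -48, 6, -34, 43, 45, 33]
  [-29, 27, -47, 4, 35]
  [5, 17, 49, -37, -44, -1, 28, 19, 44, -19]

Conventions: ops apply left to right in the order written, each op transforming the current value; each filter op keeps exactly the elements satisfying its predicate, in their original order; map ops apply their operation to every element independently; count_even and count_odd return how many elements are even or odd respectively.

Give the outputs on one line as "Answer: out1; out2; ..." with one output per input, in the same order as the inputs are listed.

Execution, op by op:
  [36, 16, -26, 9, 38, -36, -12] -> [38, 18, -24, 11, 40, -34, -10] -> [-24, -34, -10] -> 3
  [-9, 6, 30, 15, -8, -6, -31] -> [-7, 8, 32, 17, -6, -4, -29] -> [-29] -> 0
  [35, 24, -17, -48, 6, -34, 43, 45, 33] -> [37, 26, -15, -46, 8, -32, 45, 47, 35] -> [-15, -46, -32] -> 2
  [-29, 27, -47, 4, 35] -> [-27, 29, -45, 6, 37] -> [-27, -45] -> 0
  [5, 17, 49, -37, -44, -1, 28, 19, 44, -19] -> [7, 19, 51, -35, -42, 1, 30, 21, 46, -17] -> [-35, -42, -17] -> 1

3; 0; 2; 0; 1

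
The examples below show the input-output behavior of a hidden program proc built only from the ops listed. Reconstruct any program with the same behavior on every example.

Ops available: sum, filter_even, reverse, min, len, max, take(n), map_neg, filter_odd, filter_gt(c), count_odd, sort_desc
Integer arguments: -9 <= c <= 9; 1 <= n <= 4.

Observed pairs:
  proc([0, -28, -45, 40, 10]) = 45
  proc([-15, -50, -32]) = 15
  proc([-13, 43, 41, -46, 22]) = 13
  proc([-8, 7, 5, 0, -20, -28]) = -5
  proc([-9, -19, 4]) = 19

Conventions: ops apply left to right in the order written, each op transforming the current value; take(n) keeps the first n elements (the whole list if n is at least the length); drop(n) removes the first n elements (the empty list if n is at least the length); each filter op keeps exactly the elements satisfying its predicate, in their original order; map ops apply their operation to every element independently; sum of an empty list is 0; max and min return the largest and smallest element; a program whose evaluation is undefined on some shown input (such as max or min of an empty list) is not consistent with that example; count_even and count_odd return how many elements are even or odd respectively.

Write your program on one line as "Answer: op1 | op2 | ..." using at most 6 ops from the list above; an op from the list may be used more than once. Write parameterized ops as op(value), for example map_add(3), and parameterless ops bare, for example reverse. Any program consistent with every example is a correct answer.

sort_desc | filter_odd | reverse | map_neg | max

Check, running the answer program on each example:
  [0, -28, -45, 40, 10] -> [40, 10, 0, -28, -45] -> [-45] -> [-45] -> [45] -> 45
  [-15, -50, -32] -> [-15, -32, -50] -> [-15] -> [-15] -> [15] -> 15
  [-13, 43, 41, -46, 22] -> [43, 41, 22, -13, -46] -> [43, 41, -13] -> [-13, 41, 43] -> [13, -41, -43] -> 13
  [-8, 7, 5, 0, -20, -28] -> [7, 5, 0, -8, -20, -28] -> [7, 5] -> [5, 7] -> [-5, -7] -> -5
  [-9, -19, 4] -> [4, -9, -19] -> [-9, -19] -> [-19, -9] -> [19, 9] -> 19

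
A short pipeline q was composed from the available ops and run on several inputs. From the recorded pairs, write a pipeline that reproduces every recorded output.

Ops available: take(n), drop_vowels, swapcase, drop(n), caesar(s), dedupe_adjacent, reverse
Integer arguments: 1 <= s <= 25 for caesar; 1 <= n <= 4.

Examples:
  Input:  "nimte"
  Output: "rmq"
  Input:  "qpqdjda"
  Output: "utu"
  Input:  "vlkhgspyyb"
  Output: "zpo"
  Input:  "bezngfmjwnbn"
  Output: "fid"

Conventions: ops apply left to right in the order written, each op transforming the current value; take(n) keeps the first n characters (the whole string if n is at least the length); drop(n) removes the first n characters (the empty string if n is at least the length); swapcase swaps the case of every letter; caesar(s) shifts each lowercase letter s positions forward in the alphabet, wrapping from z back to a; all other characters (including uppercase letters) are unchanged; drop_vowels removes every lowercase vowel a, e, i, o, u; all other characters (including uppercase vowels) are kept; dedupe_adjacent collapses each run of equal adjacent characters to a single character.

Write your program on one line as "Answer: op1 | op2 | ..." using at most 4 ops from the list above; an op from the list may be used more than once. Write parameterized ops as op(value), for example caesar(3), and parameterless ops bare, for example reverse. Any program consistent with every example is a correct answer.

caesar(19) | dedupe_adjacent | caesar(11) | take(3)

Check, running the answer program on each example:
  "nimte" -> "gbfmx" -> "gbfmx" -> "rmqxi" -> "rmq"
  "qpqdjda" -> "jijwcwt" -> "jijwcwt" -> "utuhnhe" -> "utu"
  "vlkhgspyyb" -> "oedazlirru" -> "oedazliru" -> "zpolkwtcf" -> "zpo"
  "bezngfmjwnbn" -> "uxsgzyfcpgug" -> "uxsgzyfcpgug" -> "fidrkjqnarfr" -> "fid"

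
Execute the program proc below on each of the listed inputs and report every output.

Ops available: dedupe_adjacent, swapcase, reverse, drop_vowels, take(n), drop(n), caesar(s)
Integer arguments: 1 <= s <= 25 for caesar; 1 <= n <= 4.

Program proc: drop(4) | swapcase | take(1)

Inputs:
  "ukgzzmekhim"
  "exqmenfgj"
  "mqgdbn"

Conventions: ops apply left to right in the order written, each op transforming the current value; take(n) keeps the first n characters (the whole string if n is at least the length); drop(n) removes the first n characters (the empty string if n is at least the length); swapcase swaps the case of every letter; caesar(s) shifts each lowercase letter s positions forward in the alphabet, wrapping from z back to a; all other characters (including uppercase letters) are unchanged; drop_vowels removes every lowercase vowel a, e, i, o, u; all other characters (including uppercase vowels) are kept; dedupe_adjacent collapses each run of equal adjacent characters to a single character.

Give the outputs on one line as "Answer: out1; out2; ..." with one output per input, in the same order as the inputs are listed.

"Z"; "E"; "B"

Execution, op by op:
  "ukgzzmekhim" -> "zmekhim" -> "ZMEKHIM" -> "Z"
  "exqmenfgj" -> "enfgj" -> "ENFGJ" -> "E"
  "mqgdbn" -> "bn" -> "BN" -> "B"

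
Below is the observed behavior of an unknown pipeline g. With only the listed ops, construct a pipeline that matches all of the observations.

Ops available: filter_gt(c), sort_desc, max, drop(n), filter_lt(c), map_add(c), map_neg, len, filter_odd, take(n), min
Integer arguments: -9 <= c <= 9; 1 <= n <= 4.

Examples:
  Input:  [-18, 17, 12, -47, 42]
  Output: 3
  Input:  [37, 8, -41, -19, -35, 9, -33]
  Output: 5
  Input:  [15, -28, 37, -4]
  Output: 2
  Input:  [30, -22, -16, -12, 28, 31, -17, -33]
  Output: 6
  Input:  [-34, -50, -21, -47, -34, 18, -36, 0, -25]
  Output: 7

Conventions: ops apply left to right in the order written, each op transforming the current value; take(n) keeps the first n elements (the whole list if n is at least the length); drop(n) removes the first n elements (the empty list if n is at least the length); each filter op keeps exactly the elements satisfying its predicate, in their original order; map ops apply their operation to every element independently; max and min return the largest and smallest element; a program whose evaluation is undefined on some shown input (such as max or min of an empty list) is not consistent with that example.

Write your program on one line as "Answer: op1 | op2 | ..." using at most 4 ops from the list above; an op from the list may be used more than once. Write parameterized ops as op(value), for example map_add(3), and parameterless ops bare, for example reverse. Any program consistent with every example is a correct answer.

map_add(5) | drop(2) | len

Check, running the answer program on each example:
  [-18, 17, 12, -47, 42] -> [-13, 22, 17, -42, 47] -> [17, -42, 47] -> 3
  [37, 8, -41, -19, -35, 9, -33] -> [42, 13, -36, -14, -30, 14, -28] -> [-36, -14, -30, 14, -28] -> 5
  [15, -28, 37, -4] -> [20, -23, 42, 1] -> [42, 1] -> 2
  [30, -22, -16, -12, 28, 31, -17, -33] -> [35, -17, -11, -7, 33, 36, -12, -28] -> [-11, -7, 33, 36, -12, -28] -> 6
  [-34, -50, -21, -47, -34, 18, -36, 0, -25] -> [-29, -45, -16, -42, -29, 23, -31, 5, -20] -> [-16, -42, -29, 23, -31, 5, -20] -> 7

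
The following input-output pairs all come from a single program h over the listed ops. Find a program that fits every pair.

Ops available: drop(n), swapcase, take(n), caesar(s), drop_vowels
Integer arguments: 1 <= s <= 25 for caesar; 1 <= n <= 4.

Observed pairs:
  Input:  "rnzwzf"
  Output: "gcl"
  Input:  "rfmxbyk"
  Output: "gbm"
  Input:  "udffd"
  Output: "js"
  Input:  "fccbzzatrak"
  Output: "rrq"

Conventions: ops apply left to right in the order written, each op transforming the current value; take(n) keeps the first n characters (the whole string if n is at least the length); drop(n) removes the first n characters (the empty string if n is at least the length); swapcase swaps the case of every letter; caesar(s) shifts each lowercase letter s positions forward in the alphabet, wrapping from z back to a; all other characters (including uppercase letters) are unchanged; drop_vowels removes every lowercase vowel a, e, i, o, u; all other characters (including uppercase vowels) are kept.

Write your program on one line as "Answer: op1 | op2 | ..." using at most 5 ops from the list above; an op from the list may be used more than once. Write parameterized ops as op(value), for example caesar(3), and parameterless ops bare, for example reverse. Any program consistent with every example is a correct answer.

take(4) | caesar(19) | caesar(22) | drop_vowels

Check, running the answer program on each example:
  "rnzwzf" -> "rnzw" -> "kgsp" -> "gcol" -> "gcl"
  "rfmxbyk" -> "rfmx" -> "kyfq" -> "gubm" -> "gbm"
  "udffd" -> "udff" -> "nwyy" -> "jsuu" -> "js"
  "fccbzzatrak" -> "fccb" -> "yvvu" -> "urrq" -> "rrq"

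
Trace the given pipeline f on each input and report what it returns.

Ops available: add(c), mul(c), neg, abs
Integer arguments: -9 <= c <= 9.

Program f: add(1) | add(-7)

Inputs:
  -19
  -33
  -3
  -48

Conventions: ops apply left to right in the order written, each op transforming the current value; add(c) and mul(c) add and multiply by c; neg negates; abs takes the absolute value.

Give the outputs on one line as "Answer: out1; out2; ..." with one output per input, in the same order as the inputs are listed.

-25; -39; -9; -54

Execution, op by op:
  -19 -> -18 -> -25
  -33 -> -32 -> -39
  -3 -> -2 -> -9
  -48 -> -47 -> -54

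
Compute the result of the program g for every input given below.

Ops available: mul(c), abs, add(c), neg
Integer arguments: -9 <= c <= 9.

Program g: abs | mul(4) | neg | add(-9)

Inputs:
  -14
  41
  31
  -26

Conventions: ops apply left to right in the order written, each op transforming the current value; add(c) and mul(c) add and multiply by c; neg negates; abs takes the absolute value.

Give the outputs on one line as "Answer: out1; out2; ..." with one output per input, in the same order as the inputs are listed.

-65; -173; -133; -113

Execution, op by op:
  -14 -> 14 -> 56 -> -56 -> -65
  41 -> 41 -> 164 -> -164 -> -173
  31 -> 31 -> 124 -> -124 -> -133
  -26 -> 26 -> 104 -> -104 -> -113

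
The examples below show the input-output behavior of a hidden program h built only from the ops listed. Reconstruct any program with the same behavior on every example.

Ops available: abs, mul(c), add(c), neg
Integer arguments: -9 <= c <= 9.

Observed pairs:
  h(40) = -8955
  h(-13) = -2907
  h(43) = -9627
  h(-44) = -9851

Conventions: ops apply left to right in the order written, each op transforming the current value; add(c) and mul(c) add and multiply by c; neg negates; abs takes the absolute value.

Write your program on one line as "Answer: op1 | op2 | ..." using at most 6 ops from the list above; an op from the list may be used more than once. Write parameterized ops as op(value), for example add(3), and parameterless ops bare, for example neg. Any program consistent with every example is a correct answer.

neg | mul(4) | abs | mul(7) | mul(-8) | add(5)

Check, running the answer program on each example:
  40 -> -40 -> -160 -> 160 -> 1120 -> -8960 -> -8955
  -13 -> 13 -> 52 -> 52 -> 364 -> -2912 -> -2907
  43 -> -43 -> -172 -> 172 -> 1204 -> -9632 -> -9627
  -44 -> 44 -> 176 -> 176 -> 1232 -> -9856 -> -9851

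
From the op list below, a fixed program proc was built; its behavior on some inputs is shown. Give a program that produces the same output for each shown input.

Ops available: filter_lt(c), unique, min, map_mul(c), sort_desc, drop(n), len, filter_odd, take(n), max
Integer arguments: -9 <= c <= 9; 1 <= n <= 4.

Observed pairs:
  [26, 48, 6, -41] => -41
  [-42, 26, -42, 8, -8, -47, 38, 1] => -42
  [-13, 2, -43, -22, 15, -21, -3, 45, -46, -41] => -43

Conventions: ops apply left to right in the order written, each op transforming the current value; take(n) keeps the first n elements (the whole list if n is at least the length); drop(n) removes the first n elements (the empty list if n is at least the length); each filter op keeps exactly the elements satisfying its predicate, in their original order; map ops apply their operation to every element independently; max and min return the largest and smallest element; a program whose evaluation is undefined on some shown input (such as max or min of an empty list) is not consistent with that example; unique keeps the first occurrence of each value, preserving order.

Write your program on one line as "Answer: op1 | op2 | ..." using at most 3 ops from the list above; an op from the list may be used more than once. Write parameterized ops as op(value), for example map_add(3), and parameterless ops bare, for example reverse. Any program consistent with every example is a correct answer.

unique | take(4) | min

Check, running the answer program on each example:
  [26, 48, 6, -41] -> [26, 48, 6, -41] -> [26, 48, 6, -41] -> -41
  [-42, 26, -42, 8, -8, -47, 38, 1] -> [-42, 26, 8, -8, -47, 38, 1] -> [-42, 26, 8, -8] -> -42
  [-13, 2, -43, -22, 15, -21, -3, 45, -46, -41] -> [-13, 2, -43, -22, 15, -21, -3, 45, -46, -41] -> [-13, 2, -43, -22] -> -43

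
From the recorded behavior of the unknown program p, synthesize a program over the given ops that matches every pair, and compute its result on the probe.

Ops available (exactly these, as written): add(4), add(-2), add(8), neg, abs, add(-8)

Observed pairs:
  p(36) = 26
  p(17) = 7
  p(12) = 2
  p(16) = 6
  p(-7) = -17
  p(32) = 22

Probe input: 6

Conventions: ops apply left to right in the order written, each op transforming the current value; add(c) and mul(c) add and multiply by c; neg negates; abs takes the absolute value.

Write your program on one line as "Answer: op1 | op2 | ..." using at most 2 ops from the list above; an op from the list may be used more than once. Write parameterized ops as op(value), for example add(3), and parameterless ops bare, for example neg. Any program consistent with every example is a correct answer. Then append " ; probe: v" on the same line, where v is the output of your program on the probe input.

add(-8) | add(-2) ; probe: -4

Check, running the answer program on each example:
  36 -> 28 -> 26
  17 -> 9 -> 7
  12 -> 4 -> 2
  16 -> 8 -> 6
  -7 -> -15 -> -17
  32 -> 24 -> 22
  probe: 6 -> -2 -> -4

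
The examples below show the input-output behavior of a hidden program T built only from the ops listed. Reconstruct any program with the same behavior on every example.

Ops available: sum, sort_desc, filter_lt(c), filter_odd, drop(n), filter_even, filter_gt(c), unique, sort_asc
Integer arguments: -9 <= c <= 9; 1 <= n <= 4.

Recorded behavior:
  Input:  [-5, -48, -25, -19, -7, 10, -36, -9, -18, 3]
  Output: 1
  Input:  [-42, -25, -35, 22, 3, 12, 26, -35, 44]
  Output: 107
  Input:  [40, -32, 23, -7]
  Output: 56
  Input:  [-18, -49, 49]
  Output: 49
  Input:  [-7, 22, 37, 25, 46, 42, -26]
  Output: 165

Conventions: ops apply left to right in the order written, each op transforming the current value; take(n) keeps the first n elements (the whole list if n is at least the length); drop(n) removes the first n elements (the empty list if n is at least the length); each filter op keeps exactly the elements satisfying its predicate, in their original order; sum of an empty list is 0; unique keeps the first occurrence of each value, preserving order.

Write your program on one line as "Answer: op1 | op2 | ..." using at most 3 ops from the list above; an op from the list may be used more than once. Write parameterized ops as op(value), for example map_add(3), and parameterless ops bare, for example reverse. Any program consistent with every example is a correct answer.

filter_gt(-8) | sort_desc | sum

Check, running the answer program on each example:
  [-5, -48, -25, -19, -7, 10, -36, -9, -18, 3] -> [-5, -7, 10, 3] -> [10, 3, -5, -7] -> 1
  [-42, -25, -35, 22, 3, 12, 26, -35, 44] -> [22, 3, 12, 26, 44] -> [44, 26, 22, 12, 3] -> 107
  [40, -32, 23, -7] -> [40, 23, -7] -> [40, 23, -7] -> 56
  [-18, -49, 49] -> [49] -> [49] -> 49
  [-7, 22, 37, 25, 46, 42, -26] -> [-7, 22, 37, 25, 46, 42] -> [46, 42, 37, 25, 22, -7] -> 165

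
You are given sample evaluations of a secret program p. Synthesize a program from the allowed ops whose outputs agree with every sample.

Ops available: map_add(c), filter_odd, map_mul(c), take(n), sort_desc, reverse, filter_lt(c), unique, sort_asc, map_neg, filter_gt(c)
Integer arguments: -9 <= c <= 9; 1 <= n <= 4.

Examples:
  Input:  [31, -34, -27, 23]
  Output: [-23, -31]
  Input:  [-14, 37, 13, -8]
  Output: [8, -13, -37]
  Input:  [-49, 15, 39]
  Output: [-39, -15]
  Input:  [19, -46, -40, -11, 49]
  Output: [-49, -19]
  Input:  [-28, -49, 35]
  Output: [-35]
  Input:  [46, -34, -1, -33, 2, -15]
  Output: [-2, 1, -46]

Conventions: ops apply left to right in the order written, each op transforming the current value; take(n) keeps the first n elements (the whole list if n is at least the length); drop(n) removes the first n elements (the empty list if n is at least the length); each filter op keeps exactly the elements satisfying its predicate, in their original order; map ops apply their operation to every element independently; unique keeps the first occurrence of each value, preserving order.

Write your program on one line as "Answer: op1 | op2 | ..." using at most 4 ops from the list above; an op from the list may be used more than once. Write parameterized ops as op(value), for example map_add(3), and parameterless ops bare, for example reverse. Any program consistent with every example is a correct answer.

map_neg | filter_lt(9) | reverse

Check, running the answer program on each example:
  [31, -34, -27, 23] -> [-31, 34, 27, -23] -> [-31, -23] -> [-23, -31]
  [-14, 37, 13, -8] -> [14, -37, -13, 8] -> [-37, -13, 8] -> [8, -13, -37]
  [-49, 15, 39] -> [49, -15, -39] -> [-15, -39] -> [-39, -15]
  [19, -46, -40, -11, 49] -> [-19, 46, 40, 11, -49] -> [-19, -49] -> [-49, -19]
  [-28, -49, 35] -> [28, 49, -35] -> [-35] -> [-35]
  [46, -34, -1, -33, 2, -15] -> [-46, 34, 1, 33, -2, 15] -> [-46, 1, -2] -> [-2, 1, -46]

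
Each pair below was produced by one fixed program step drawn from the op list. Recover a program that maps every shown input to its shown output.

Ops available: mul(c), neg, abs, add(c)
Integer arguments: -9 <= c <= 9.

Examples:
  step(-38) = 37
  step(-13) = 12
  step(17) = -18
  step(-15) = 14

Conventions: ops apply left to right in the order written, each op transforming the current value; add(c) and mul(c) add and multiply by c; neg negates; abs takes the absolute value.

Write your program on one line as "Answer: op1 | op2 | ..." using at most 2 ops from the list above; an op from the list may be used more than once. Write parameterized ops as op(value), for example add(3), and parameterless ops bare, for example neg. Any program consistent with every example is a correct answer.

add(1) | neg

Check, running the answer program on each example:
  -38 -> -37 -> 37
  -13 -> -12 -> 12
  17 -> 18 -> -18
  -15 -> -14 -> 14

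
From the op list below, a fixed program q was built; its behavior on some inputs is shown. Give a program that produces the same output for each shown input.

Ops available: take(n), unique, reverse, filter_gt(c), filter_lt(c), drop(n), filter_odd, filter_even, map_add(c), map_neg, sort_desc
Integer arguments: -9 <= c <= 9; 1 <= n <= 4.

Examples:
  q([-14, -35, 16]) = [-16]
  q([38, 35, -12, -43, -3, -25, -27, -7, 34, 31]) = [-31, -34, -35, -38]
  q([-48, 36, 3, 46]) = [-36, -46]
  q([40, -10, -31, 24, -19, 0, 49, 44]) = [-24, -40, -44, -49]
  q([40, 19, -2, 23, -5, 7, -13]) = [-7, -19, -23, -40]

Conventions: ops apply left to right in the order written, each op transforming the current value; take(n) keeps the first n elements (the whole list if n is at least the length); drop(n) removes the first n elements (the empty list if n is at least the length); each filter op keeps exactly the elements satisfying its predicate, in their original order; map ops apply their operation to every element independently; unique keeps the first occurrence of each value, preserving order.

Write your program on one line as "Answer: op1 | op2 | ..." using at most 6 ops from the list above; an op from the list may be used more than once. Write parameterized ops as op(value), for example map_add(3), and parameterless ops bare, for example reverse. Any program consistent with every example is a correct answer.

filter_gt(3) | reverse | sort_desc | map_neg | reverse

Check, running the answer program on each example:
  [-14, -35, 16] -> [16] -> [16] -> [16] -> [-16] -> [-16]
  [38, 35, -12, -43, -3, -25, -27, -7, 34, 31] -> [38, 35, 34, 31] -> [31, 34, 35, 38] -> [38, 35, 34, 31] -> [-38, -35, -34, -31] -> [-31, -34, -35, -38]
  [-48, 36, 3, 46] -> [36, 46] -> [46, 36] -> [46, 36] -> [-46, -36] -> [-36, -46]
  [40, -10, -31, 24, -19, 0, 49, 44] -> [40, 24, 49, 44] -> [44, 49, 24, 40] -> [49, 44, 40, 24] -> [-49, -44, -40, -24] -> [-24, -40, -44, -49]
  [40, 19, -2, 23, -5, 7, -13] -> [40, 19, 23, 7] -> [7, 23, 19, 40] -> [40, 23, 19, 7] -> [-40, -23, -19, -7] -> [-7, -19, -23, -40]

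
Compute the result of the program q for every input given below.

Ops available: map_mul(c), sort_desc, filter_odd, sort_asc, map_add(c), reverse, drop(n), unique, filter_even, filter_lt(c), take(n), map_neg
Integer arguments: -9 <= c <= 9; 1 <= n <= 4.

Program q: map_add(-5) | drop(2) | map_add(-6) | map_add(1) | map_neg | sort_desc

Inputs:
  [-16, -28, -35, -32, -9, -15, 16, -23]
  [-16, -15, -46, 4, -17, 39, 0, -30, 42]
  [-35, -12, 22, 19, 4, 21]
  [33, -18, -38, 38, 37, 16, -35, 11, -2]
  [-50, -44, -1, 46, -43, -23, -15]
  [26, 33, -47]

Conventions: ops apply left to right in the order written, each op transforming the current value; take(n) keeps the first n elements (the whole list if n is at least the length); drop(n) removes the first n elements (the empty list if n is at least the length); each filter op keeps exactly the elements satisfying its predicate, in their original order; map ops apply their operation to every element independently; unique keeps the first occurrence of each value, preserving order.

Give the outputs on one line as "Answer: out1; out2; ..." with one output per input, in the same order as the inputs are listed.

Execution, op by op:
  [-16, -28, -35, -32, -9, -15, 16, -23] -> [-21, -33, -40, -37, -14, -20, 11, -28] -> [-40, -37, -14, -20, 11, -28] -> [-46, -43, -20, -26, 5, -34] -> [-45, -42, -19, -25, 6, -33] -> [45, 42, 19, 25, -6, 33] -> [45, 42, 33, 25, 19, -6]
  [-16, -15, -46, 4, -17, 39, 0, -30, 42] -> [-21, -20, -51, -1, -22, 34, -5, -35, 37] -> [-51, -1, -22, 34, -5, -35, 37] -> [-57, -7, -28, 28, -11, -41, 31] -> [-56, -6, -27, 29, -10, -40, 32] -> [56, 6, 27, -29, 10, 40, -32] -> [56, 40, 27, 10, 6, -29, -32]
  [-35, -12, 22, 19, 4, 21] -> [-40, -17, 17, 14, -1, 16] -> [17, 14, -1, 16] -> [11, 8, -7, 10] -> [12, 9, -6, 11] -> [-12, -9, 6, -11] -> [6, -9, -11, -12]
  [33, -18, -38, 38, 37, 16, -35, 11, -2] -> [28, -23, -43, 33, 32, 11, -40, 6, -7] -> [-43, 33, 32, 11, -40, 6, -7] -> [-49, 27, 26, 5, -46, 0, -13] -> [-48, 28, 27, 6, -45, 1, -12] -> [48, -28, -27, -6, 45, -1, 12] -> [48, 45, 12, -1, -6, -27, -28]
  [-50, -44, -1, 46, -43, -23, -15] -> [-55, -49, -6, 41, -48, -28, -20] -> [-6, 41, -48, -28, -20] -> [-12, 35, -54, -34, -26] -> [-11, 36, -53, -33, -25] -> [11, -36, 53, 33, 25] -> [53, 33, 25, 11, -36]
  [26, 33, -47] -> [21, 28, -52] -> [-52] -> [-58] -> [-57] -> [57] -> [57]

[45, 42, 33, 25, 19, -6]; [56, 40, 27, 10, 6, -29, -32]; [6, -9, -11, -12]; [48, 45, 12, -1, -6, -27, -28]; [53, 33, 25, 11, -36]; [57]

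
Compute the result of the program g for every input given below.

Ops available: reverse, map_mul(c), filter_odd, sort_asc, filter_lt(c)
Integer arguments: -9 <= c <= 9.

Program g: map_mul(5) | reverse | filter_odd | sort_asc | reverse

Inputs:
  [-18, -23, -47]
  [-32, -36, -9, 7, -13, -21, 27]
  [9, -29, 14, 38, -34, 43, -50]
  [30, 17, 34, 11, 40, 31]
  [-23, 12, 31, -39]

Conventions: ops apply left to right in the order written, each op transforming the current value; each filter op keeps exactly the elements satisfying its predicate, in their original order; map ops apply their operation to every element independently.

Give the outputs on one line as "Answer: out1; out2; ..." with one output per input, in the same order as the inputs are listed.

[-115, -235]; [135, 35, -45, -65, -105]; [215, 45, -145]; [155, 85, 55]; [155, -115, -195]

Execution, op by op:
  [-18, -23, -47] -> [-90, -115, -235] -> [-235, -115, -90] -> [-235, -115] -> [-235, -115] -> [-115, -235]
  [-32, -36, -9, 7, -13, -21, 27] -> [-160, -180, -45, 35, -65, -105, 135] -> [135, -105, -65, 35, -45, -180, -160] -> [135, -105, -65, 35, -45] -> [-105, -65, -45, 35, 135] -> [135, 35, -45, -65, -105]
  [9, -29, 14, 38, -34, 43, -50] -> [45, -145, 70, 190, -170, 215, -250] -> [-250, 215, -170, 190, 70, -145, 45] -> [215, -145, 45] -> [-145, 45, 215] -> [215, 45, -145]
  [30, 17, 34, 11, 40, 31] -> [150, 85, 170, 55, 200, 155] -> [155, 200, 55, 170, 85, 150] -> [155, 55, 85] -> [55, 85, 155] -> [155, 85, 55]
  [-23, 12, 31, -39] -> [-115, 60, 155, -195] -> [-195, 155, 60, -115] -> [-195, 155, -115] -> [-195, -115, 155] -> [155, -115, -195]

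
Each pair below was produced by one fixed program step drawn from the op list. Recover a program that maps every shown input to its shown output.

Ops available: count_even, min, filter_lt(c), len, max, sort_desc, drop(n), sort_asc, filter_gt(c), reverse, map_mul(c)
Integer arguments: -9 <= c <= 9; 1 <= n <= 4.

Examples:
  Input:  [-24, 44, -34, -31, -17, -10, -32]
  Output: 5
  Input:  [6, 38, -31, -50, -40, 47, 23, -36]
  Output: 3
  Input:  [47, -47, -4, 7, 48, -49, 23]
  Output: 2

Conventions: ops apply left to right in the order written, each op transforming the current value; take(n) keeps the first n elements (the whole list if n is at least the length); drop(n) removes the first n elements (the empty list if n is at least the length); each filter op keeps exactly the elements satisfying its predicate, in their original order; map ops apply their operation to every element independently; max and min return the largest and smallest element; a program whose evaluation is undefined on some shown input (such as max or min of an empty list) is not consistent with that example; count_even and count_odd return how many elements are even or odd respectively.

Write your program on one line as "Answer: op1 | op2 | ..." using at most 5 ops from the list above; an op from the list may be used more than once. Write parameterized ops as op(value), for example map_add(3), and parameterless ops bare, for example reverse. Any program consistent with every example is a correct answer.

filter_lt(3) | reverse | drop(1) | sort_desc | len

Check, running the answer program on each example:
  [-24, 44, -34, -31, -17, -10, -32] -> [-24, -34, -31, -17, -10, -32] -> [-32, -10, -17, -31, -34, -24] -> [-10, -17, -31, -34, -24] -> [-10, -17, -24, -31, -34] -> 5
  [6, 38, -31, -50, -40, 47, 23, -36] -> [-31, -50, -40, -36] -> [-36, -40, -50, -31] -> [-40, -50, -31] -> [-31, -40, -50] -> 3
  [47, -47, -4, 7, 48, -49, 23] -> [-47, -4, -49] -> [-49, -4, -47] -> [-4, -47] -> [-4, -47] -> 2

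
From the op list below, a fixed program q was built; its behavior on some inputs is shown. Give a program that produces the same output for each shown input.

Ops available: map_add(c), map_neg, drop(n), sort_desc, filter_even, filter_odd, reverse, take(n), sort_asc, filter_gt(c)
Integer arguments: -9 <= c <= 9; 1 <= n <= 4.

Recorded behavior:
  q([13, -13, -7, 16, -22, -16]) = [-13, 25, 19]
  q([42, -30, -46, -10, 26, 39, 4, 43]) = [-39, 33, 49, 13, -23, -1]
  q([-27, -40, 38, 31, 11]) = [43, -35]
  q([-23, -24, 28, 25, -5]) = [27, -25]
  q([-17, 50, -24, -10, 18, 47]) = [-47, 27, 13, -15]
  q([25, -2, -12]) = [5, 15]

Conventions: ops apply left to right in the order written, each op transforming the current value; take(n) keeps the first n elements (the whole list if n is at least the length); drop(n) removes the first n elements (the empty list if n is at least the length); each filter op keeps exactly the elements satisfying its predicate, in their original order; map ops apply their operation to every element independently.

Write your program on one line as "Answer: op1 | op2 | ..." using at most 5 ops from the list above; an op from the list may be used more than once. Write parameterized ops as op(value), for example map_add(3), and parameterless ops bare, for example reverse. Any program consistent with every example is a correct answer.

map_add(1) | filter_odd | map_neg | map_add(4)

Check, running the answer program on each example:
  [13, -13, -7, 16, -22, -16] -> [14, -12, -6, 17, -21, -15] -> [17, -21, -15] -> [-17, 21, 15] -> [-13, 25, 19]
  [42, -30, -46, -10, 26, 39, 4, 43] -> [43, -29, -45, -9, 27, 40, 5, 44] -> [43, -29, -45, -9, 27, 5] -> [-43, 29, 45, 9, -27, -5] -> [-39, 33, 49, 13, -23, -1]
  [-27, -40, 38, 31, 11] -> [-26, -39, 39, 32, 12] -> [-39, 39] -> [39, -39] -> [43, -35]
  [-23, -24, 28, 25, -5] -> [-22, -23, 29, 26, -4] -> [-23, 29] -> [23, -29] -> [27, -25]
  [-17, 50, -24, -10, 18, 47] -> [-16, 51, -23, -9, 19, 48] -> [51, -23, -9, 19] -> [-51, 23, 9, -19] -> [-47, 27, 13, -15]
  [25, -2, -12] -> [26, -1, -11] -> [-1, -11] -> [1, 11] -> [5, 15]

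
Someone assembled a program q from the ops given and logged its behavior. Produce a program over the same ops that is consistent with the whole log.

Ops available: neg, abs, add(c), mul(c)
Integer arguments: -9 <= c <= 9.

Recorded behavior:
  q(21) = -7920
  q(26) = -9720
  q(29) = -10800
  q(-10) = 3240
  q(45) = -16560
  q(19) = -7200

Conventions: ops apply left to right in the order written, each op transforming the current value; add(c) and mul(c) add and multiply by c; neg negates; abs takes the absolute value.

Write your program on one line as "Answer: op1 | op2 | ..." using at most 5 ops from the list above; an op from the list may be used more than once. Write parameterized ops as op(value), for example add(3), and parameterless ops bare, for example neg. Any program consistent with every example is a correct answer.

add(1) | neg | mul(5) | mul(-8) | mul(-9)

Check, running the answer program on each example:
  21 -> 22 -> -22 -> -110 -> 880 -> -7920
  26 -> 27 -> -27 -> -135 -> 1080 -> -9720
  29 -> 30 -> -30 -> -150 -> 1200 -> -10800
  -10 -> -9 -> 9 -> 45 -> -360 -> 3240
  45 -> 46 -> -46 -> -230 -> 1840 -> -16560
  19 -> 20 -> -20 -> -100 -> 800 -> -7200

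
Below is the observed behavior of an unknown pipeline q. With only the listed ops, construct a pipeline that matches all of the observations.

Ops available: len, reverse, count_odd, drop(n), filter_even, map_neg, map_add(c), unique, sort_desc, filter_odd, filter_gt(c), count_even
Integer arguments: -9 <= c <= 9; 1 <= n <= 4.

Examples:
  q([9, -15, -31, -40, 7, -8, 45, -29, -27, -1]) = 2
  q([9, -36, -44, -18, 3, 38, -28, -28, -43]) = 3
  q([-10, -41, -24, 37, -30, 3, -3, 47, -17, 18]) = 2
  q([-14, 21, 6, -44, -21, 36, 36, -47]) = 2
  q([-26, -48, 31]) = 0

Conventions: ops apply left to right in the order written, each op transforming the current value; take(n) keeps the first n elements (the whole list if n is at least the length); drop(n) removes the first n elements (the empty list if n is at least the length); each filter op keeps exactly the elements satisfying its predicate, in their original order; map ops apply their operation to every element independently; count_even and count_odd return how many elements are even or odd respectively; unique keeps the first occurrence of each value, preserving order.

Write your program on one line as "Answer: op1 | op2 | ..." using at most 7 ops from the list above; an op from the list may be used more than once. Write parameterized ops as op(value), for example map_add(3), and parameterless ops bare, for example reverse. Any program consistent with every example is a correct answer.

map_add(-9) | drop(3) | map_neg | unique | map_add(-6) | count_odd

Check, running the answer program on each example:
  [9, -15, -31, -40, 7, -8, 45, -29, -27, -1] -> [0, -24, -40, -49, -2, -17, 36, -38, -36, -10] -> [-49, -2, -17, 36, -38, -36, -10] -> [49, 2, 17, -36, 38, 36, 10] -> [49, 2, 17, -36, 38, 36, 10] -> [43, -4, 11, -42, 32, 30, 4] -> 2
  [9, -36, -44, -18, 3, 38, -28, -28, -43] -> [0, -45, -53, -27, -6, 29, -37, -37, -52] -> [-27, -6, 29, -37, -37, -52] -> [27, 6, -29, 37, 37, 52] -> [27, 6, -29, 37, 52] -> [21, 0, -35, 31, 46] -> 3
  [-10, -41, -24, 37, -30, 3, -3, 47, -17, 18] -> [-19, -50, -33, 28, -39, -6, -12, 38, -26, 9] -> [28, -39, -6, -12, 38, -26, 9] -> [-28, 39, 6, 12, -38, 26, -9] -> [-28, 39, 6, 12, -38, 26, -9] -> [-34, 33, 0, 6, -44, 20, -15] -> 2
  [-14, 21, 6, -44, -21, 36, 36, -47] -> [-23, 12, -3, -53, -30, 27, 27, -56] -> [-53, -30, 27, 27, -56] -> [53, 30, -27, -27, 56] -> [53, 30, -27, 56] -> [47, 24, -33, 50] -> 2
  [-26, -48, 31] -> [-35, -57, 22] -> [] -> [] -> [] -> [] -> 0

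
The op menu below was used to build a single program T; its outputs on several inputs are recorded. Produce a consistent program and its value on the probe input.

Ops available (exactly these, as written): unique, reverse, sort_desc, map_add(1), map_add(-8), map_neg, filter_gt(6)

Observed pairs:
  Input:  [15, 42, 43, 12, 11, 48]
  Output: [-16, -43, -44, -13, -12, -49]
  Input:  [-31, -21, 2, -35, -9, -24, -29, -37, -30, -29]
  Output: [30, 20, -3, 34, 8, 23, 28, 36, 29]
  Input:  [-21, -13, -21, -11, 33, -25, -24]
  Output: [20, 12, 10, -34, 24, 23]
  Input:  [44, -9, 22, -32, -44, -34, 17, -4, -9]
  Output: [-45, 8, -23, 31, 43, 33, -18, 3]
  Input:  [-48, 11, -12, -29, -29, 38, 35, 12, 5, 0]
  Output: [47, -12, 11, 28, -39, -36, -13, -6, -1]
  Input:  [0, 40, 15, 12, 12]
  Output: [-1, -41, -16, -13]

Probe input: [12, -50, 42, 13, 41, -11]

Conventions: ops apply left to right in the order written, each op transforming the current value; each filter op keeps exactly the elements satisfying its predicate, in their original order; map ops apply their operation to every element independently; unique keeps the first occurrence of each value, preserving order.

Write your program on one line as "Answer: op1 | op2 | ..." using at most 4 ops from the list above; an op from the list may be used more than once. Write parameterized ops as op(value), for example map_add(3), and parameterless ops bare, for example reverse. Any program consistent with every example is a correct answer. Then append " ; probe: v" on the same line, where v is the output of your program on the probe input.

unique | map_add(1) | map_neg ; probe: [-13, 49, -43, -14, -42, 10]

Check, running the answer program on each example:
  [15, 42, 43, 12, 11, 48] -> [15, 42, 43, 12, 11, 48] -> [16, 43, 44, 13, 12, 49] -> [-16, -43, -44, -13, -12, -49]
  [-31, -21, 2, -35, -9, -24, -29, -37, -30, -29] -> [-31, -21, 2, -35, -9, -24, -29, -37, -30] -> [-30, -20, 3, -34, -8, -23, -28, -36, -29] -> [30, 20, -3, 34, 8, 23, 28, 36, 29]
  [-21, -13, -21, -11, 33, -25, -24] -> [-21, -13, -11, 33, -25, -24] -> [-20, -12, -10, 34, -24, -23] -> [20, 12, 10, -34, 24, 23]
  [44, -9, 22, -32, -44, -34, 17, -4, -9] -> [44, -9, 22, -32, -44, -34, 17, -4] -> [45, -8, 23, -31, -43, -33, 18, -3] -> [-45, 8, -23, 31, 43, 33, -18, 3]
  [-48, 11, -12, -29, -29, 38, 35, 12, 5, 0] -> [-48, 11, -12, -29, 38, 35, 12, 5, 0] -> [-47, 12, -11, -28, 39, 36, 13, 6, 1] -> [47, -12, 11, 28, -39, -36, -13, -6, -1]
  [0, 40, 15, 12, 12] -> [0, 40, 15, 12] -> [1, 41, 16, 13] -> [-1, -41, -16, -13]
  probe: [12, -50, 42, 13, 41, -11] -> [12, -50, 42, 13, 41, -11] -> [13, -49, 43, 14, 42, -10] -> [-13, 49, -43, -14, -42, 10]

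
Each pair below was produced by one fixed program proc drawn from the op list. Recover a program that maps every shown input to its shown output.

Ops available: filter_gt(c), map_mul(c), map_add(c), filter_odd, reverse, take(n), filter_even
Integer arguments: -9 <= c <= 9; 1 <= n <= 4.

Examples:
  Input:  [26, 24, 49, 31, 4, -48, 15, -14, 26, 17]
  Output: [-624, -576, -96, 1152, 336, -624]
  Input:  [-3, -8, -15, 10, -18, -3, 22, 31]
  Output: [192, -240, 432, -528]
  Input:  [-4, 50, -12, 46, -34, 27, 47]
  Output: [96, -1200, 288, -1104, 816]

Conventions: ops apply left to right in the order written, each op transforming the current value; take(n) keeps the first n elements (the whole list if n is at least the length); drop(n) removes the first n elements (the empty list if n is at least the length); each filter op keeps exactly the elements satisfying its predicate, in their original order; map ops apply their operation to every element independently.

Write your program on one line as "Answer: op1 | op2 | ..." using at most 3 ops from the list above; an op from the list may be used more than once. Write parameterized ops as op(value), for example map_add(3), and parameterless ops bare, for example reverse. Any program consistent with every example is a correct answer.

map_mul(3) | filter_even | map_mul(-8)

Check, running the answer program on each example:
  [26, 24, 49, 31, 4, -48, 15, -14, 26, 17] -> [78, 72, 147, 93, 12, -144, 45, -42, 78, 51] -> [78, 72, 12, -144, -42, 78] -> [-624, -576, -96, 1152, 336, -624]
  [-3, -8, -15, 10, -18, -3, 22, 31] -> [-9, -24, -45, 30, -54, -9, 66, 93] -> [-24, 30, -54, 66] -> [192, -240, 432, -528]
  [-4, 50, -12, 46, -34, 27, 47] -> [-12, 150, -36, 138, -102, 81, 141] -> [-12, 150, -36, 138, -102] -> [96, -1200, 288, -1104, 816]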